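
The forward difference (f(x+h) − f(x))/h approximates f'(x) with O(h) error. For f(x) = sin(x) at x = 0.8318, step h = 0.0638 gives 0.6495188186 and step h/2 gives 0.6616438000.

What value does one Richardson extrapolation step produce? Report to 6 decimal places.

Leading term ∝ h^1; use weight 2 = 2^1.
Numerator 2·A(h/2) − A(h) = 2·0.6616438000 − 0.6495188186 = 0.6737687814
(2·0.6616438000 − 0.6495188186)/(2 − 1) = 0.6737687814
Shift from A(h/2): +0.0121249814.

0.673769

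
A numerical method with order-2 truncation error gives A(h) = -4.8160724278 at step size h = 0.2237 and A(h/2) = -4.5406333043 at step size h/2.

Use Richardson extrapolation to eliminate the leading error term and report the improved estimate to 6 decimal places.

Leading term ∝ h^2; use weight 4 = 2^2.
Weighted: (-18.1625332172) − (-4.8160724278) = -13.3464607894
(-13.3464607894) ÷ 3 = -4.4488202631

-4.448820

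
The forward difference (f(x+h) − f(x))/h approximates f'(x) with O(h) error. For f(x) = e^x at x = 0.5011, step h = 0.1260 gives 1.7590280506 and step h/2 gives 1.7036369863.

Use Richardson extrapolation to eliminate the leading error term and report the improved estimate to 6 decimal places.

Error is O(h^1); halving h shrinks it by 2^1 = 2.
2·1.7036369863 = 3.4072739726; subtract 1.7590280506 → 1.6482459220
(2·1.7036369863 − 1.7590280506)/(2 − 1) = 1.6482459220
Gap between inputs: 5.539e-02; correction applied: −0.0553910643.

1.648246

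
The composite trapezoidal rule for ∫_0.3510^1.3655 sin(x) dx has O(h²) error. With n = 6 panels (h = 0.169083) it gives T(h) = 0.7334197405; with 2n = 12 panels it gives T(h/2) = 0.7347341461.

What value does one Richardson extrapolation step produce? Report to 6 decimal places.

0.735172

Order 2 gives 2^r = 4 and 2^r − 1 = 3.
4·0.7347341461 = 2.9389365844; 2.9389365844 − 0.7334197405 = 2.2055168439
2.2055168439 ÷ 3 = 0.7351722813
Gap between inputs: 1.314e-03; correction applied: +0.0004381352.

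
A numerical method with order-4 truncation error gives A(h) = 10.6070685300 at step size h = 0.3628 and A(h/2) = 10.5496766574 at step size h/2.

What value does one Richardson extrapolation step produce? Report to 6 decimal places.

10.545851

With r = 4 the leading error scales as h^4, so the weight is 2^4 = 16.
16×10.5496766574 = 168.7948265184; subtract 10.6070685300 → 158.1877579884
Extrapolated: 158.1877579884 / 15 = 10.5458505326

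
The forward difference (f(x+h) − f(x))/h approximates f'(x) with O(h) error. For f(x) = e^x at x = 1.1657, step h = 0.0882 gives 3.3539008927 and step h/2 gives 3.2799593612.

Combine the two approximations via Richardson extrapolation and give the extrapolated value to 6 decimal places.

r = 1, so 2^r = 2.
2 × 3.2799593612 − 3.3539008927 = 3.2060178297
(2 × 3.2799593612 − 3.3539008927)/(2 − 1) = 3.2060178297
Correction |R − A(h/2)| = 7.394e-02; gap |A(h/2) − A(h)| = 7.394e-02.

3.206018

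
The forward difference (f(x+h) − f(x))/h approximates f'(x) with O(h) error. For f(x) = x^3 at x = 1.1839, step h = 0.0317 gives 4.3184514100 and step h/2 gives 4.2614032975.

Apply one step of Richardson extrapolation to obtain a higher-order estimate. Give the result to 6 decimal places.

4.204355

r = 1, so 2^r = 2.
Numerator 2 × A(h/2) − A(h) = 2 × 4.2614032975 − 4.3184514100 = 4.2043551850
Divide by 2^1 − 1 = 1.
R = 4.2043551850/1 = 4.2043551850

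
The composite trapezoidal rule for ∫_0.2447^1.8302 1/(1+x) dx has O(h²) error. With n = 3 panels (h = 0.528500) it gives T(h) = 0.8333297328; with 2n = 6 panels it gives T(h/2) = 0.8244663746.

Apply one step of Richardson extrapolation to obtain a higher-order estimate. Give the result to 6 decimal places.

With r = 2 the leading error scales as h^2, so the weight is 2^2 = 4.
Top: 4(0.8244663746) − (0.8333297328) = 2.4645357656
Divide by 2^2 − 1 = 3.
Extrapolated: 2.4645357656 / 3 = 0.8215119219

0.821512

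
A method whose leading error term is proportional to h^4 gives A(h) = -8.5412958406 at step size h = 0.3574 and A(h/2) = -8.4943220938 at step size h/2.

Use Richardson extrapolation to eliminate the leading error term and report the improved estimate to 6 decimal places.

-8.491191

r = 4, so 2^r = 16.
16·(-8.4943220938) − (-8.5412958406) = -127.3678576602
R = (-127.3678576602)/15 = -8.4911905107
Shift from A(h/2): +0.0031315831.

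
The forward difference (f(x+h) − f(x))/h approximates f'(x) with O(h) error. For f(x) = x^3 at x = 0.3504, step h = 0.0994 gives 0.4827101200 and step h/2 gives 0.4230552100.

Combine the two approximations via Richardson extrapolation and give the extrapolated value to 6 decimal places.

Method order is 1; weight 2^1 = 2.
Weighted: 0.8461104200 − 0.4827101200 = 0.3634003000
Divide by 2^1 − 1 = 1.
Extrapolated: 0.3634003000 / 1 = 0.3634003000

0.363400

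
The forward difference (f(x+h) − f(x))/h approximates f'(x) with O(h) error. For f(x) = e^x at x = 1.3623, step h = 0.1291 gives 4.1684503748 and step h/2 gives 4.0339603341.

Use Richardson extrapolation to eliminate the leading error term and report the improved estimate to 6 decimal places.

3.899470

Order 1 gives 2^r = 2 and 2^r − 1 = 1.
2*4.0339603341 = 8.0679206682; 8.0679206682 − 4.1684503748 = 3.8994702934
(2*4.0339603341 − 4.1684503748)/(2 − 1) = 3.8994702934
Correction |R − A(h/2)| = 1.345e-01; gap |A(h/2) − A(h)| = 1.345e-01.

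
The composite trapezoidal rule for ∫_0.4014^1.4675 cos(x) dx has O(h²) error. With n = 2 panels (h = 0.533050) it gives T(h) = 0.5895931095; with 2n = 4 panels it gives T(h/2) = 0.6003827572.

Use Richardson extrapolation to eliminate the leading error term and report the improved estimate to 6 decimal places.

0.603979

Error is O(h^2); halving h shrinks it by 2^2 = 4.
4·0.6003827572 = 2.4015310288; 2.4015310288 − 0.5895931095 = 1.8119379193
(4·0.6003827572 − 0.5895931095)/(4 − 1) = 0.6039793064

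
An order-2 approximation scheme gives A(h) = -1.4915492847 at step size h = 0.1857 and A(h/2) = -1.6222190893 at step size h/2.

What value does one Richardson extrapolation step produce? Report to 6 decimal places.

The method has order 2: 2^2 = 4.
Numerator 4·A(h/2) − A(h) = 4·(-1.6222190893) − (-1.4915492847) = -4.9973270725
(4·(-1.6222190893) − (-1.4915492847))/(4 − 1) = -1.6657756908
Gap between inputs: 1.307e-01; correction applied: −0.0435566015.

-1.665776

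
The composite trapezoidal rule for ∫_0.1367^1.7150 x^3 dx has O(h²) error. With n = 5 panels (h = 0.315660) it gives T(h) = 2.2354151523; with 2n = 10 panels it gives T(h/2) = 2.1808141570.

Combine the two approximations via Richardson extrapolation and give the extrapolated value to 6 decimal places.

2.162614

Order 2 gives 2^r = 4 and 2^r − 1 = 3.
4×2.1808141570 − 2.2354151523 = 6.4878414757
R = 6.4878414757/3 = 2.1626138252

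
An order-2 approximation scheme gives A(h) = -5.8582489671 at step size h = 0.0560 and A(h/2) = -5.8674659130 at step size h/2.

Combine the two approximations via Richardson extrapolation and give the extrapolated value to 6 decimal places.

With r = 2 the leading error scales as h^2, so the weight is 2^2 = 4.
2^2×A(h/2) = -23.4698636520; minus A(h) gives -17.6116146849.
Divide by 2^2 − 1 = 3.
R = (-17.6116146849)/3 = -5.8705382283

-5.870538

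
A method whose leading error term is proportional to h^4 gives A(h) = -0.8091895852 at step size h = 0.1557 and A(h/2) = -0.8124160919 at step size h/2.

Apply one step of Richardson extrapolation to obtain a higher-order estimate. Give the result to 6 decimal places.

Method order is 4; weight 2^4 = 16.
Difference of the inputs: -0.8124160919 − (-0.8091895852) = -0.0032265067
Correction (A(h/2) − A(h))/(16 − 1) = (-0.0032265067)/15 = -0.0002151004
R = -0.8124160919 − 0.0002151004 = -0.8126311923

-0.812631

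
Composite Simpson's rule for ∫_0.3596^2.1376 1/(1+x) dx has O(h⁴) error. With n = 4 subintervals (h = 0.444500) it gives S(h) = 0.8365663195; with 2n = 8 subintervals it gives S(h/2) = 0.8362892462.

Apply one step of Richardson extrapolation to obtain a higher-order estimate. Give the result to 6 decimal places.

0.836271

Method order is 4; weight 2^4 = 16.
Numerator 16*A(h/2) − A(h) = 16*0.8362892462 − 0.8365663195 = 12.5440616197
12.5440616197 ÷ 15 = 0.8362707746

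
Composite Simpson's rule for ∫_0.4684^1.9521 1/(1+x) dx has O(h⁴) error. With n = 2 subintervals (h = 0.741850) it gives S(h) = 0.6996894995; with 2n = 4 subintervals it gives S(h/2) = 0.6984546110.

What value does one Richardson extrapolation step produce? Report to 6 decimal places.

0.698372

Method order is 4; weight 2^4 = 16.
2^4 × A(h/2) = 11.1752737760; minus A(h) gives 10.4755842765.
Denominator 16 − 1 = 15.
(16 × 0.6984546110 − 0.6996894995)/(16 − 1) = 0.6983722851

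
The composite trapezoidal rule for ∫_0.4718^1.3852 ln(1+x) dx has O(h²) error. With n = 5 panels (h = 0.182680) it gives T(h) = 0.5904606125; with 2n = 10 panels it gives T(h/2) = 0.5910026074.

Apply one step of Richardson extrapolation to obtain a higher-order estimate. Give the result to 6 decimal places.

r = 2: numerator weight 4, denominator 3.
A(h/2) − A(h) = 0.5910026074 − 0.5904606125 = 0.0005419949
Divide by 2^2 − 1 = 3: 0.0005419949/3 = 0.0001806650
R = 0.5910026074 + 0.0001806650 = 0.5911832724

0.591183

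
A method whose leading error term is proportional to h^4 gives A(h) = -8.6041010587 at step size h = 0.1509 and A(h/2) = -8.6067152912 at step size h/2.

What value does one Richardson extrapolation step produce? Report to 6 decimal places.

Method order is 4; weight 2^4 = 16.
Numerator 16×A(h/2) − A(h) = 16×(-8.6067152912) − (-8.6041010587) = -129.1033436005
Extrapolated: (-129.1033436005) / 15 = -8.6068895734
Correction |R − A(h/2)| = 1.743e-04; gap |A(h/2) − A(h)| = 2.614e-03.

-8.606890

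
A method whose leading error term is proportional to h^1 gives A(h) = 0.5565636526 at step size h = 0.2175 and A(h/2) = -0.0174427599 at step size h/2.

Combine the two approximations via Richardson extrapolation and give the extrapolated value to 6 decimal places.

The method has order 1: 2^1 = 2.
Numerator 2×A(h/2) − A(h) = 2×(-0.0174427599) − 0.5565636526 = -0.5914491724
(2×(-0.0174427599) − 0.5565636526)/(2 − 1) = -0.5914491724
Correction |R − A(h/2)| = 5.740e-01; gap |A(h/2) − A(h)| = 5.740e-01.

-0.591449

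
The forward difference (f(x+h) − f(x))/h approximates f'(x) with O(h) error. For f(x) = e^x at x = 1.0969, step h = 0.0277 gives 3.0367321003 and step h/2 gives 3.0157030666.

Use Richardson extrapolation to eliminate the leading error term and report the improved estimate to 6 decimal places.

The method has order 1: 2^1 = 2.
Top: 2(3.0157030666) − (3.0367321003) = 2.9946740329
Denominator 2 − 1 = 1.
2.9946740329 ÷ 1 = 2.9946740329

2.994674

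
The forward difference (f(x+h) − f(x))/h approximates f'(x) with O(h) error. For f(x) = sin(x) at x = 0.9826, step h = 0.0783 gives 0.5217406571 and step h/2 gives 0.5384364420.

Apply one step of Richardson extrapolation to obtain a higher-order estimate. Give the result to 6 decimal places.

The method has order 1: 2^1 = 2.
2^1*A(h/2) = 1.0768728840; minus A(h) gives 0.5551322269.
R = 0.5551322269/1 = 0.5551322269

0.555132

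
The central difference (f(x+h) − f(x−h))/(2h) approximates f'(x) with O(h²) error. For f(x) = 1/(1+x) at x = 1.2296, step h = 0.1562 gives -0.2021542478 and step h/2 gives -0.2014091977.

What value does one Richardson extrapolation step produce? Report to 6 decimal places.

The method has order 2: 2^2 = 4.
2^2·A(h/2) = -0.8056367908; minus A(h) gives -0.6034825430.
Divide by 2^2 − 1 = 3.
Result: -0.2011608477
Gap between inputs: 7.451e-04; correction applied: +0.0002483500.

-0.201161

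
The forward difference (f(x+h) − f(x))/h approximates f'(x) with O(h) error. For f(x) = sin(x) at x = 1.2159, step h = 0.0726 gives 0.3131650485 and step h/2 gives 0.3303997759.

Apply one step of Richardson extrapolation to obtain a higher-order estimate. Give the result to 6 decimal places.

r = 1, so 2^r = 2.
2×0.3303997759 = 0.6607995518; 0.6607995518 − 0.3131650485 = 0.3476345033
Denominator 2 − 1 = 1.
R = 0.3476345033/1 = 0.3476345033

0.347635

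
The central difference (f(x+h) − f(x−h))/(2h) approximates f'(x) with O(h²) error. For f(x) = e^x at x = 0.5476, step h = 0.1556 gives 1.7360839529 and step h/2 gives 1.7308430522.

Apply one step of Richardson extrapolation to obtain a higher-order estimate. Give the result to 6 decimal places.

1.729096

r = 2: numerator weight 4, denominator 3.
4×1.7308430522 = 6.9233722088; 6.9233722088 − 1.7360839529 = 5.1872882559
5.1872882559 ÷ 3 = 1.7290960853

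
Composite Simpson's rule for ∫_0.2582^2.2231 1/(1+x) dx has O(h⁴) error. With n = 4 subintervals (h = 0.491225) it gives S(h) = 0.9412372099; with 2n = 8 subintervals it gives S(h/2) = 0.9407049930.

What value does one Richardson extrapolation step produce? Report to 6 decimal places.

0.940670

With r = 4 the leading error scales as h^4, so the weight is 2^4 = 16.
Top: 16(0.9407049930) − (0.9412372099) = 14.1100426781
Extrapolated: 14.1100426781 / 15 = 0.9406695119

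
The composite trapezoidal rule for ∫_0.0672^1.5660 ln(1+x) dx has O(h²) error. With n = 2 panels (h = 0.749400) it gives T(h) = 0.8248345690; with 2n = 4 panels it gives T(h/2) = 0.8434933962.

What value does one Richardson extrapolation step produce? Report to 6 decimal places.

0.849713

Order 2 gives 2^r = 4 and 2^r − 1 = 3.
4·0.8434933962 = 3.3739735848; subtract 0.8248345690 → 2.5491390158
Extrapolated: 2.5491390158 / 3 = 0.8497130053
Gap between inputs: 1.866e-02; correction applied: +0.0062196091.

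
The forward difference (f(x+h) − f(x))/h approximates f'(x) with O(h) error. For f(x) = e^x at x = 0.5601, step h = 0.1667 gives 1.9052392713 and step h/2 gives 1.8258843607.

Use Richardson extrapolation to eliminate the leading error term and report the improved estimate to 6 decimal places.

1.746529

Order 1 gives 2^r = 2 and 2^r − 1 = 1.
2·1.8258843607 − 1.9052392713 = 1.7465294501
1.7465294501 ÷ 1 = 1.7465294501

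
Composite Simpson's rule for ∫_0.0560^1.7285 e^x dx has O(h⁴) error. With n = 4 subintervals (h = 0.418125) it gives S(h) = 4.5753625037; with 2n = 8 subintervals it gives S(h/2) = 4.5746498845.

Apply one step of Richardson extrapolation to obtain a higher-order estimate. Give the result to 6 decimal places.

Method order is 4; weight 2^4 = 16.
16×4.5746498845 − 4.5753625037 = 68.6190356483
68.6190356483 ÷ 15 = 4.5746023766
Shift from A(h/2): −0.0000475079.

4.574602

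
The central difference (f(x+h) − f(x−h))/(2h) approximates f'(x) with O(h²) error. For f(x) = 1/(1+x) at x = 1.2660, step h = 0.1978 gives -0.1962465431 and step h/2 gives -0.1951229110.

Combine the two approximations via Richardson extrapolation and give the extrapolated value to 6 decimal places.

-0.194748

Order 2 gives 2^r = 4 and 2^r − 1 = 3.
4×(-0.1951229110) − (-0.1962465431) = -0.5842451009
Denominator 4 − 1 = 3.
Extrapolated: (-0.5842451009) / 3 = -0.1947483670
Correction |R − A(h/2)| = 3.745e-04; gap |A(h/2) − A(h)| = 1.124e-03.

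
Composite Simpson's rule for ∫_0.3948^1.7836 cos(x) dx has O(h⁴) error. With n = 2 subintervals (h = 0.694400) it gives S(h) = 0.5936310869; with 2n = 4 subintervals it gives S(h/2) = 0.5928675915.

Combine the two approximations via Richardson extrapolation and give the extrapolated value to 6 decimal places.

Method order is 4; weight 2^4 = 16.
Weighted: 9.4858814640 − 0.5936310869 = 8.8922503771
(16 × 0.5928675915 − 0.5936310869)/(16 − 1) = 0.5928166918
Gap between inputs: 7.635e-04; correction applied: −0.0000508997.

0.592817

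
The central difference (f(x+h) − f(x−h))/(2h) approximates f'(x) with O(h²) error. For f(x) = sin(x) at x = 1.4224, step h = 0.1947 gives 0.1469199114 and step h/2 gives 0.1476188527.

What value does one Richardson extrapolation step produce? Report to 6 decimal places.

0.147852

Method order is 2; weight 2^2 = 4.
4×0.1476188527 = 0.5904754108; subtract 0.1469199114 → 0.4435554994
Denominator 4 − 1 = 3.
(4×0.1476188527 − 0.1469199114)/(4 − 1) = 0.1478518331
Correction |R − A(h/2)| = 2.330e-04; gap |A(h/2) − A(h)| = 6.989e-04.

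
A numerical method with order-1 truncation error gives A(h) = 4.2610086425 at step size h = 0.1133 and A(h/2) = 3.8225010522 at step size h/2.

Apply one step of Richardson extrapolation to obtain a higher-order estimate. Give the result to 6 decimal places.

r = 1, so 2^r = 2.
Top: 2(3.8225010522) − (4.2610086425) = 3.3839934619
3.3839934619 ÷ 1 = 3.3839934619

3.383993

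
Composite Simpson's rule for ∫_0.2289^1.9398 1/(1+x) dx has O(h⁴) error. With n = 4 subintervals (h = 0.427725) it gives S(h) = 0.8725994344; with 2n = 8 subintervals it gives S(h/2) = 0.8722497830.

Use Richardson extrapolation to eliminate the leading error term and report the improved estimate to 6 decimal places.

0.872226

Leading term ∝ h^4; use weight 16 = 2^4.
Weighted: 13.9559965280 − 0.8725994344 = 13.0833970936
Divide by 2^4 − 1 = 15.
R = 13.0833970936/15 = 0.8722264729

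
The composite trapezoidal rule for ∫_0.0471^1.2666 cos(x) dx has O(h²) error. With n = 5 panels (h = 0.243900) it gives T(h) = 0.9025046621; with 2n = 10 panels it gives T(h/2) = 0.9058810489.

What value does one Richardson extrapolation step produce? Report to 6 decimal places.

0.907007

Leading term ∝ h^2; use weight 4 = 2^2.
4*0.9058810489 = 3.6235241956; subtract 0.9025046621 → 2.7210195335
2.7210195335 ÷ 3 = 0.9070065112
Correction |R − A(h/2)| = 1.125e-03; gap |A(h/2) − A(h)| = 3.376e-03.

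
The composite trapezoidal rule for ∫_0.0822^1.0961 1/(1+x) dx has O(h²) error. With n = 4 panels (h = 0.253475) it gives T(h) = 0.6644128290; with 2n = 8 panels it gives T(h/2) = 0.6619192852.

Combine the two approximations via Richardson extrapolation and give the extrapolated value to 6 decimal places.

Order 2 gives 2^r = 4 and 2^r − 1 = 3.
Top: 4(0.6619192852) − (0.6644128290) = 1.9832643118
Extrapolated: 1.9832643118 / 3 = 0.6610881039
Shift from A(h/2): −0.0008311813.

0.661088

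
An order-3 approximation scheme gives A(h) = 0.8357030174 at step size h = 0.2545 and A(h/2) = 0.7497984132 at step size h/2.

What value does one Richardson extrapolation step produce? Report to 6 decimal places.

0.737526

The method has order 3: 2^3 = 8.
8·0.7497984132 = 5.9983873056; 5.9983873056 − 0.8357030174 = 5.1626842882
Divide by 2^3 − 1 = 7.
So the Richardson estimate is 0.7375263269.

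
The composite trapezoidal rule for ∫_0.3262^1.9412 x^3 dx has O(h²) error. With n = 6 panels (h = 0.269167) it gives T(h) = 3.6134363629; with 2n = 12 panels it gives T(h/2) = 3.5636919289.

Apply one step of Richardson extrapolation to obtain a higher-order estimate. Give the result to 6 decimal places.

3.547110

The method has order 2: 2^2 = 4.
4×3.5636919289 = 14.2547677156; 14.2547677156 − 3.6134363629 = 10.6413313527
Divide by 2^2 − 1 = 3.
Result: 3.5471104509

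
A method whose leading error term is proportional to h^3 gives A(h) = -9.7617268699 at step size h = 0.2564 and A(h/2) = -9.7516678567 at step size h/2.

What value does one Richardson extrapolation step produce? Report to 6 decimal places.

r = 3: numerator weight 8, denominator 7.
Weighted: (-78.0133428536) − (-9.7617268699) = -68.2516159837
Divide by 2^3 − 1 = 7.
Result: -9.7502308548

-9.750231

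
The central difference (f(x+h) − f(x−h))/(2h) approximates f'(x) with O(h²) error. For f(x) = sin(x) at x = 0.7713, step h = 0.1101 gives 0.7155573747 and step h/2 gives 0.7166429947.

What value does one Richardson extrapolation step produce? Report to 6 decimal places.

Method order is 2; weight 2^2 = 4.
A(h/2) − A(h) = 0.7166429947 − 0.7155573747 = 0.0010856200
Correction (A(h/2) − A(h))/(4 − 1) = 0.0010856200/3 = 0.0003618733
R = A(h/2) + (A(h/2) − A(h))/3 = 0.7166429947 + 0.0003618733 = 0.7170048680
Shift from A(h/2): +0.0003618733.

0.717005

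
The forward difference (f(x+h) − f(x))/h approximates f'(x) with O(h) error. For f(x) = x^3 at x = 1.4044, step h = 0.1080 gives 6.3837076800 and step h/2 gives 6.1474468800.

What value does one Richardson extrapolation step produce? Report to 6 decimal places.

5.911186

With r = 1 the leading error scales as h^1, so the weight is 2^1 = 2.
2*6.1474468800 − 6.3837076800 = 5.9111860800
Denominator 2 − 1 = 1.
R = 5.9111860800/1 = 5.9111860800
Correction |R − A(h/2)| = 2.363e-01; gap |A(h/2) − A(h)| = 2.363e-01.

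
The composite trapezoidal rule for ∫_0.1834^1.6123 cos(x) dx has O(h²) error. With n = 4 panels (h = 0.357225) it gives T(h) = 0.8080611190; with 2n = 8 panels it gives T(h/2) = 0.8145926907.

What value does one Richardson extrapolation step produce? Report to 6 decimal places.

0.816770

With r = 2 the leading error scales as h^2, so the weight is 2^2 = 4.
Numerator 4×A(h/2) − A(h) = 4×0.8145926907 − 0.8080611190 = 2.4503096438
Denominator 4 − 1 = 3.
Extrapolated: 2.4503096438 / 3 = 0.8167698813
Gap between inputs: 6.532e-03; correction applied: +0.0021771906.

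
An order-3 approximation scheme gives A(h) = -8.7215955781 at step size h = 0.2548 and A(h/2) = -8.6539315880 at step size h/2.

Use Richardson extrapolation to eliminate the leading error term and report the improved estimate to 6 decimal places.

-8.644265

Method order is 3; weight 2^3 = 8.
8·(-8.6539315880) − (-8.7215955781) = -60.5098571259
Extrapolated: (-60.5098571259) / 7 = -8.6442653037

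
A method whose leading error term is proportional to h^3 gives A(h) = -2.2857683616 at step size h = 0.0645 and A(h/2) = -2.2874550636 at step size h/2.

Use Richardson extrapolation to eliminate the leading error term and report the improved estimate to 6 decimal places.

Error is O(h^3); halving h shrinks it by 2^3 = 8.
2^3*A(h/2) = -18.2996405088; minus A(h) gives -16.0138721472.
R = (-16.0138721472)/7 = -2.2876960210

-2.287696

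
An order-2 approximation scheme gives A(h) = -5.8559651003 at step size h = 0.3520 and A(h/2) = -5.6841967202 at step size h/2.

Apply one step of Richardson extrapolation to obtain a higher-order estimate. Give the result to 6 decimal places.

-5.626941

Leading term ∝ h^2; use weight 4 = 2^2.
4 × (-5.6841967202) = -22.7367868808; (-22.7367868808) − (-5.8559651003) = -16.8808217805
Divide by 2^2 − 1 = 3.
Extrapolated: (-16.8808217805) / 3 = -5.6269405935
Shift from A(h/2): +0.0572561267.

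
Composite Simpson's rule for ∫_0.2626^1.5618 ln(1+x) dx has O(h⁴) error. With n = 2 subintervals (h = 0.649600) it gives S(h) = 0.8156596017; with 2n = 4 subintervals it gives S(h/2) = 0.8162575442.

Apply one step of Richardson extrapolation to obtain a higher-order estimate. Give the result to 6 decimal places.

Order 4 gives 2^r = 16 and 2^r − 1 = 15.
Top: 16(0.8162575442) − (0.8156596017) = 12.2444611055
Divide by 2^4 − 1 = 15.
Extrapolated: 12.2444611055 / 15 = 0.8162974070
Gap between inputs: 5.979e-04; correction applied: +0.0000398628.

0.816297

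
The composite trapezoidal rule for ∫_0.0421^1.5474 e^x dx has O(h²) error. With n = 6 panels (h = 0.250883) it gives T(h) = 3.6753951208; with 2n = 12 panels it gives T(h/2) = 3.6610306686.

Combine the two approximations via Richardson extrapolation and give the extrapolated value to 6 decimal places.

3.656243

Leading term ∝ h^2; use weight 4 = 2^2.
Top: 4(3.6610306686) − (3.6753951208) = 10.9687275536
Denominator 4 − 1 = 3.
Result: 3.6562425179
Shift from A(h/2): −0.0047881507.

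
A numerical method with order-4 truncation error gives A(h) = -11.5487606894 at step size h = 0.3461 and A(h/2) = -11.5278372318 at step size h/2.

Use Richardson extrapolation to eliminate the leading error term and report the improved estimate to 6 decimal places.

-11.526442

r = 4, so 2^r = 16.
Top: 16(-11.5278372318) − (-11.5487606894) = -172.8966350194
Extrapolated: (-172.8966350194) / 15 = -11.5264423346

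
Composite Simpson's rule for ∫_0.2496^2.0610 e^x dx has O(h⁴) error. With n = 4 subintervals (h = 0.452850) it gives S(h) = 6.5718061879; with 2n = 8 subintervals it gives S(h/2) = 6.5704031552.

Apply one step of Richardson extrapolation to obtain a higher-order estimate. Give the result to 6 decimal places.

6.570310

r = 4: numerator weight 16, denominator 15.
2^4*A(h/2) = 105.1264504832; minus A(h) gives 98.5546442953.
Denominator 16 − 1 = 15.
(16*6.5704031552 − 6.5718061879)/(16 − 1) = 6.5703096197
Shift from A(h/2): −0.0000935355.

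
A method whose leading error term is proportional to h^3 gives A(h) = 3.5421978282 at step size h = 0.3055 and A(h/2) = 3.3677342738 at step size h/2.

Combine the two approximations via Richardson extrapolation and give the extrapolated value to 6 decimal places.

3.342811

The method has order 3: 2^3 = 8.
Weighted: 26.9418741904 − 3.5421978282 = 23.3996763622
23.3996763622 ÷ 7 = 3.3428109089
Shift from A(h/2): −0.0249233649.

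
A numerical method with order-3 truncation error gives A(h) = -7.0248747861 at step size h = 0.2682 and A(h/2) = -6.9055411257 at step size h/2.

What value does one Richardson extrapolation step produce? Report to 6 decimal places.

r = 3: numerator weight 8, denominator 7.
8*(-6.9055411257) = -55.2443290056; subtract (-7.0248747861) → -48.2194542195
Denominator 8 − 1 = 7.
(8*(-6.9055411257) − (-7.0248747861))/(8 − 1) = -6.8884934599

-6.888493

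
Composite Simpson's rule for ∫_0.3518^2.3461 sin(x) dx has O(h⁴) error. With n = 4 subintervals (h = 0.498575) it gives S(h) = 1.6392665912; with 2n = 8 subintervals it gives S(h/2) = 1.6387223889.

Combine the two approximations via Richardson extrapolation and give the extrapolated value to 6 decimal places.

1.638686

r = 4: numerator weight 16, denominator 15.
16×1.6387223889 = 26.2195582224; 26.2195582224 − 1.6392665912 = 24.5802916312
24.5802916312 ÷ 15 = 1.6386861087
Correction |R − A(h/2)| = 3.628e-05; gap |A(h/2) − A(h)| = 5.442e-04.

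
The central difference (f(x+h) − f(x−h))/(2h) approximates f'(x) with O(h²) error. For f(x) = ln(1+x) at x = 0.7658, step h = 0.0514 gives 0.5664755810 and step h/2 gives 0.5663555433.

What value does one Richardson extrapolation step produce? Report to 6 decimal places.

0.566316

r = 2, so 2^r = 4.
4·0.5663555433 − 0.5664755810 = 1.6989465922
Denominator 4 − 1 = 3.
1.6989465922 ÷ 3 = 0.5663155307
Gap between inputs: 1.200e-04; correction applied: −0.0000400126.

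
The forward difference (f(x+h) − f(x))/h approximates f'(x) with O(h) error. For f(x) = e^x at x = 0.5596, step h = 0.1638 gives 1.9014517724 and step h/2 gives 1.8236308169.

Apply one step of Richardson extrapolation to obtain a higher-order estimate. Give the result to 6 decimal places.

Order 1 gives 2^r = 2 and 2^r − 1 = 1.
A(h/2) − A(h) = 1.8236308169 − 1.9014517724 = -0.0778209555
Divide by 2^1 − 1 = 1: (-0.0778209555)/1 = -0.0778209555
R = A(h/2) + (A(h/2) − A(h))/1 = 1.8236308169 − 0.0778209555 = 1.7458098614
Correction |R − A(h/2)| = 7.782e-02; gap |A(h/2) − A(h)| = 7.782e-02.

1.745810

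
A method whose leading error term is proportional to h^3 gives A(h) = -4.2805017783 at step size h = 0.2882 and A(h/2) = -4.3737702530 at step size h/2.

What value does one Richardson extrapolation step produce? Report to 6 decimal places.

Method order is 3; weight 2^3 = 8.
Top: 8(-4.3737702530) − (-4.2805017783) = -30.7096602457
Divide by 2^3 − 1 = 7.
Extrapolated: (-30.7096602457) / 7 = -4.3870943208

-4.387094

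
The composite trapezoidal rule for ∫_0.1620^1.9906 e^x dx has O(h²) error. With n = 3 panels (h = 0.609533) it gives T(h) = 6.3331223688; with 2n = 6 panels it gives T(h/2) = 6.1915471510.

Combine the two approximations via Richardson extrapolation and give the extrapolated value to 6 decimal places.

Method order is 2; weight 2^2 = 4.
Weighted: 24.7661886040 − 6.3331223688 = 18.4330662352
Extrapolated: 18.4330662352 / 3 = 6.1443554117
Correction |R − A(h/2)| = 4.719e-02; gap |A(h/2) − A(h)| = 1.416e-01.

6.144355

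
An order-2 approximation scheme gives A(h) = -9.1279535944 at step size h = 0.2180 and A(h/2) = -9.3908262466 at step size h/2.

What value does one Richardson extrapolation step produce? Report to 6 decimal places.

-9.478450

With r = 2 the leading error scales as h^2, so the weight is 2^2 = 4.
Top: 4(-9.3908262466) − (-9.1279535944) = -28.4353513920
Divide by 2^2 − 1 = 3.
(-28.4353513920) ÷ 3 = -9.4784504640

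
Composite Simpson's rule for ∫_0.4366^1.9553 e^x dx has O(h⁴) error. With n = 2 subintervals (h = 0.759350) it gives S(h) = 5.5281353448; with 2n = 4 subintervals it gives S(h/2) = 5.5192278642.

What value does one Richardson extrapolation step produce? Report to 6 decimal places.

5.518634

r = 4: numerator weight 16, denominator 15.
2^4·A(h/2) = 88.3076458272; minus A(h) gives 82.7795104824.
(16·5.5192278642 − 5.5281353448)/(16 − 1) = 5.5186340322
Correction |R − A(h/2)| = 5.938e-04; gap |A(h/2) − A(h)| = 8.907e-03.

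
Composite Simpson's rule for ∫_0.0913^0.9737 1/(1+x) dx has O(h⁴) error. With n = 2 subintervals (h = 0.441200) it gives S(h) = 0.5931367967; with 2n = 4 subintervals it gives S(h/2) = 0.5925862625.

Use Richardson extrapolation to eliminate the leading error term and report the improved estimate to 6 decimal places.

0.592550

Order 4 gives 2^r = 16 and 2^r − 1 = 15.
Top: 16(0.5925862625) − (0.5931367967) = 8.8882434033
Denominator 16 − 1 = 15.
So the Richardson estimate is 0.5925495602.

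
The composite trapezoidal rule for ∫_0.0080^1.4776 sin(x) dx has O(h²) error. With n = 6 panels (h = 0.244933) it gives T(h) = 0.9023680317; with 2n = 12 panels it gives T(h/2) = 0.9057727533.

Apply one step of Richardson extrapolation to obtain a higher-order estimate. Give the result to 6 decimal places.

0.906908

The method has order 2: 2^2 = 4.
Weighted: 3.6230910132 − 0.9023680317 = 2.7207229815
R = 2.7207229815/3 = 0.9069076605
Gap between inputs: 3.405e-03; correction applied: +0.0011349072.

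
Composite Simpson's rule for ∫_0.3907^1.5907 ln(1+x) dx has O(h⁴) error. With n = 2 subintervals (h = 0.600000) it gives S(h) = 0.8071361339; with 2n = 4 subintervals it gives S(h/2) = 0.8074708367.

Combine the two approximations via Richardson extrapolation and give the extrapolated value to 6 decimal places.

r = 4: numerator weight 16, denominator 15.
Top: 16(0.8074708367) − (0.8071361339) = 12.1123972533
(16*0.8074708367 − 0.8071361339)/(16 − 1) = 0.8074931502

0.807493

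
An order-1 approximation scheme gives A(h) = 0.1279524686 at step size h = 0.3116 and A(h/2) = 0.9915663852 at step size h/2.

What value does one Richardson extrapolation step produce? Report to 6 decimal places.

1.855180

r = 1: numerator weight 2, denominator 1.
Weighted: 1.9831327704 − 0.1279524686 = 1.8551803018
R = 1.8551803018/1 = 1.8551803018
Shift from A(h/2): +0.8636139166.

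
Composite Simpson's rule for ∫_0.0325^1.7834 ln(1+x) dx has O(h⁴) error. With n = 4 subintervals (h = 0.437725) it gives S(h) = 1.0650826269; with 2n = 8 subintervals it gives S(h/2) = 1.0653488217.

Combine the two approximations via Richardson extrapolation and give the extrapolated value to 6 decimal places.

1.065367

Order 4 gives 2^r = 16 and 2^r − 1 = 15.
Numerator 16*A(h/2) − A(h) = 16*1.0653488217 − 1.0650826269 = 15.9804985203
(16*1.0653488217 − 1.0650826269)/(16 − 1) = 1.0653665680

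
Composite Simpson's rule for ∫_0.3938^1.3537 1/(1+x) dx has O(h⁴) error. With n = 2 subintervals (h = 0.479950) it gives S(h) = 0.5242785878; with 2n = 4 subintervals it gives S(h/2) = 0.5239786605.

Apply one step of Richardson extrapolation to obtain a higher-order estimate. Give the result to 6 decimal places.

Order 4 gives 2^r = 16 and 2^r − 1 = 15.
16×0.5239786605 = 8.3836585680; 8.3836585680 − 0.5242785878 = 7.8593799802
Denominator 16 − 1 = 15.
Extrapolated: 7.8593799802 / 15 = 0.5239586653

0.523959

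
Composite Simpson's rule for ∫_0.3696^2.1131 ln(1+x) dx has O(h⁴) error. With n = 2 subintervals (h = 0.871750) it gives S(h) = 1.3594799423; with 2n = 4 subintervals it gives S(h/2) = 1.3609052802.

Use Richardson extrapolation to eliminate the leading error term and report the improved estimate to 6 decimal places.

1.361000

r = 4, so 2^r = 16.
Top: 16(1.3609052802) − (1.3594799423) = 20.4150045409
Denominator 16 − 1 = 15.
R = 20.4150045409/15 = 1.3610003027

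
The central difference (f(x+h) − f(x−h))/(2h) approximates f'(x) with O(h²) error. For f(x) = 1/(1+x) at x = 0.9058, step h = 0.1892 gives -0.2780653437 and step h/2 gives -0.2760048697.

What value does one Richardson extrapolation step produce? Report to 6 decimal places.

Leading term ∝ h^2; use weight 4 = 2^2.
Top: 4(-0.2760048697) − (-0.2780653437) = -0.8259541351
Denominator 4 − 1 = 3.
R = (-0.8259541351)/3 = -0.2753180450

-0.275318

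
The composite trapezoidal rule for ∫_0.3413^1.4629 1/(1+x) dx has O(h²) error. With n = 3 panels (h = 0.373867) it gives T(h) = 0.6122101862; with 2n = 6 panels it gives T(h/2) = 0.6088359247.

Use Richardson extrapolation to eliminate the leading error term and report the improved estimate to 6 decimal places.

0.607711

r = 2, so 2^r = 4.
Top: 4(0.6088359247) − (0.6122101862) = 1.8231335126
(4×0.6088359247 − 0.6122101862)/(4 − 1) = 0.6077111709
Correction |R − A(h/2)| = 1.125e-03; gap |A(h/2) − A(h)| = 3.374e-03.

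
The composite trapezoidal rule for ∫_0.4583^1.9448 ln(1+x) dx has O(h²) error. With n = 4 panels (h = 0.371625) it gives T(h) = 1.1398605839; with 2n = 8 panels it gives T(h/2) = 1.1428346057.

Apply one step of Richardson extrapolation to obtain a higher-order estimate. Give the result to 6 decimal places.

1.143826

r = 2, so 2^r = 4.
Numerator 4 × A(h/2) − A(h) = 4 × 1.1428346057 − 1.1398605839 = 3.4314778389
Denominator 4 − 1 = 3.
So the Richardson estimate is 1.1438259463.
Correction |R − A(h/2)| = 9.913e-04; gap |A(h/2) − A(h)| = 2.974e-03.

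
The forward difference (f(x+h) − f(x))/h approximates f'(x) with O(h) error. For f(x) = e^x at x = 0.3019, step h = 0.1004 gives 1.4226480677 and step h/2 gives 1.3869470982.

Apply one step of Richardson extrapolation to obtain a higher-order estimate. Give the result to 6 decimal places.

Order 1 gives 2^r = 2 and 2^r − 1 = 1.
Weighted: 2.7738941964 − 1.4226480677 = 1.3512461287
Denominator 2 − 1 = 1.
Result: 1.3512461287
Shift from A(h/2): −0.0357009695.

1.351246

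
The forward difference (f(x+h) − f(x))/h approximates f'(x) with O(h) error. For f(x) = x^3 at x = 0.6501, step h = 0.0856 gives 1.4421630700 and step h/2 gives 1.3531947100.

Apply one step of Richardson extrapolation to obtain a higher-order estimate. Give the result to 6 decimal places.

1.264226

With r = 1 the leading error scales as h^1, so the weight is 2^1 = 2.
2 × 1.3531947100 = 2.7063894200; 2.7063894200 − 1.4421630700 = 1.2642263500
R = 1.2642263500/1 = 1.2642263500
Gap between inputs: 8.897e-02; correction applied: −0.0889683600.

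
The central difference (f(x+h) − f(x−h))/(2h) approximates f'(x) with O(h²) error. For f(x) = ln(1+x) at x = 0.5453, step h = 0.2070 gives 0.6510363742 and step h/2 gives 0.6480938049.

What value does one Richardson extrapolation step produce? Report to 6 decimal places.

Leading term ∝ h^2; use weight 4 = 2^2.
Difference of the inputs: 0.6480938049 − 0.6510363742 = -0.0029425693
Correction (A(h/2) − A(h))/(4 − 1) = (-0.0029425693)/3 = -0.0009808564
R = A(h/2) + (A(h/2) − A(h))/3 = 0.6480938049 − 0.0009808564 = 0.6471129485

0.647113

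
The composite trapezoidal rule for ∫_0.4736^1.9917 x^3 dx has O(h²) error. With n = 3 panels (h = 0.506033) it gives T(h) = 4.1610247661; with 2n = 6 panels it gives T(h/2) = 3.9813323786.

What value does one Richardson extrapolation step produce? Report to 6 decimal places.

Leading term ∝ h^2; use weight 4 = 2^2.
4 × 3.9813323786 = 15.9253295144; subtract 4.1610247661 → 11.7643047483
Denominator 4 − 1 = 3.
R = 11.7643047483/3 = 3.9214349161

3.921435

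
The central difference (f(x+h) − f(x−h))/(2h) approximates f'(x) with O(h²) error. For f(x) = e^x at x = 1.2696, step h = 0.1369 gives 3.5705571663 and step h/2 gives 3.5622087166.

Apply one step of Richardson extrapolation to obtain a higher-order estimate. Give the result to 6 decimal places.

Error is O(h^2); halving h shrinks it by 2^2 = 4.
Numerator 4×A(h/2) − A(h) = 4×3.5622087166 − 3.5705571663 = 10.6782777001
Extrapolated: 10.6782777001 / 3 = 3.5594259000
Gap between inputs: 8.348e-03; correction applied: −0.0027828166.

3.559426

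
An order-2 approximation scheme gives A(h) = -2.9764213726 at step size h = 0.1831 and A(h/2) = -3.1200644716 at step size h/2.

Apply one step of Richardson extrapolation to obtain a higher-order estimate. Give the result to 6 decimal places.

-3.167946

Leading term ∝ h^2; use weight 4 = 2^2.
A(h/2) − A(h) = -3.1200644716 − (-2.9764213726) = -0.1436430990
Divide by 2^2 − 1 = 3: (-0.1436430990)/3 = -0.0478810330
R = A(h/2) + (A(h/2) − A(h))/3 = -3.1200644716 − 0.0478810330 = -3.1679455046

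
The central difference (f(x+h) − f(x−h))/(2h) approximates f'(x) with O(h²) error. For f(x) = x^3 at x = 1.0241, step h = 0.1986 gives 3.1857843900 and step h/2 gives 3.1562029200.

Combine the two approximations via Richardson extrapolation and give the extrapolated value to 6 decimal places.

3.146342

Leading term ∝ h^2; use weight 4 = 2^2.
Top: 4(3.1562029200) − (3.1857843900) = 9.4390272900
Denominator 4 − 1 = 3.
9.4390272900 ÷ 3 = 3.1463424300
Gap between inputs: 2.958e-02; correction applied: −0.0098604900.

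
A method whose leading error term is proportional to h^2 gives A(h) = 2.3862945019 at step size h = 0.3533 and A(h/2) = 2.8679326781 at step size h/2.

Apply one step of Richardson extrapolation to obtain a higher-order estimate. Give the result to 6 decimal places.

3.028479

Order 2 gives 2^r = 4 and 2^r − 1 = 3.
Weighted: 11.4717307124 − 2.3862945019 = 9.0854362105
Extrapolated: 9.0854362105 / 3 = 3.0284787368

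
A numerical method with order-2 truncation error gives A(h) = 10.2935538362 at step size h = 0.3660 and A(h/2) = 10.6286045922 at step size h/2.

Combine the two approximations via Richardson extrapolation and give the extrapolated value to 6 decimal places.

r = 2: numerator weight 4, denominator 3.
4·10.6286045922 = 42.5144183688; subtract 10.2935538362 → 32.2208645326
Denominator 4 − 1 = 3.
32.2208645326 ÷ 3 = 10.7402881775

10.740288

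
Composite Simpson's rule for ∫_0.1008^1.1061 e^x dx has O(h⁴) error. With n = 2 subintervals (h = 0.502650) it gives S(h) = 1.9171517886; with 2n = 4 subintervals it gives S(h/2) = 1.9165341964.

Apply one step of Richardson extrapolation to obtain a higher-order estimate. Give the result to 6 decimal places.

1.916493

Method order is 4; weight 2^4 = 16.
16·1.9165341964 − 1.9171517886 = 28.7473953538
Extrapolated: 28.7473953538 / 15 = 1.9164930236
Shift from A(h/2): −0.0000411728.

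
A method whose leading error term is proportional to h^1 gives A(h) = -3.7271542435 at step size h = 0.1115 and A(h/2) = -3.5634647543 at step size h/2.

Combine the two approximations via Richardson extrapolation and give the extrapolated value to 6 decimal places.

-3.399775

Method order is 1; weight 2^1 = 2.
A(h/2) − A(h) = -3.5634647543 − (-3.7271542435) = 0.1636894892
Divide by 2^1 − 1 = 1: 0.1636894892/1 = 0.1636894892
R = -3.5634647543 + 0.1636894892 = -3.3997752651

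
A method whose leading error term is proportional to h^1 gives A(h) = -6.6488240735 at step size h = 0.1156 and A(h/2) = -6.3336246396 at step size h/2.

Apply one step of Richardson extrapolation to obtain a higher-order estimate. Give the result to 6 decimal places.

-6.018425

The method has order 1: 2^1 = 2.
Difference of the inputs: -6.3336246396 − (-6.6488240735) = 0.3151994339
Correction (A(h/2) − A(h))/(2 − 1) = 0.3151994339/1 = 0.3151994339
R = -6.3336246396 + 0.3151994339 = -6.0184252057
Correction |R − A(h/2)| = 3.152e-01; gap |A(h/2) − A(h)| = 3.152e-01.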